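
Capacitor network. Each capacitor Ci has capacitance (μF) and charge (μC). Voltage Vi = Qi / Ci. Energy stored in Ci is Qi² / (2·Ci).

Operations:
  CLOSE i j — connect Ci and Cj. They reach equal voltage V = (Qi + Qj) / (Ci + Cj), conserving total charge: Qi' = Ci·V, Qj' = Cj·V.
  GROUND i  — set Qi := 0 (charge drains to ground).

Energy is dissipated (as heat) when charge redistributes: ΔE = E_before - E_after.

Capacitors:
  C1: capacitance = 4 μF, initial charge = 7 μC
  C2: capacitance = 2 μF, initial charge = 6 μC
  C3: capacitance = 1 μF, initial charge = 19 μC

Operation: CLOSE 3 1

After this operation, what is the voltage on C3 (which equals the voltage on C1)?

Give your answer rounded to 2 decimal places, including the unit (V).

Answer: 5.20 V

Derivation:
Initial: C1(4μF, Q=7μC, V=1.75V), C2(2μF, Q=6μC, V=3.00V), C3(1μF, Q=19μC, V=19.00V)
Op 1: CLOSE 3-1: Q_total=26.00, C_total=5.00, V=5.20; Q3=5.20, Q1=20.80; dissipated=119.025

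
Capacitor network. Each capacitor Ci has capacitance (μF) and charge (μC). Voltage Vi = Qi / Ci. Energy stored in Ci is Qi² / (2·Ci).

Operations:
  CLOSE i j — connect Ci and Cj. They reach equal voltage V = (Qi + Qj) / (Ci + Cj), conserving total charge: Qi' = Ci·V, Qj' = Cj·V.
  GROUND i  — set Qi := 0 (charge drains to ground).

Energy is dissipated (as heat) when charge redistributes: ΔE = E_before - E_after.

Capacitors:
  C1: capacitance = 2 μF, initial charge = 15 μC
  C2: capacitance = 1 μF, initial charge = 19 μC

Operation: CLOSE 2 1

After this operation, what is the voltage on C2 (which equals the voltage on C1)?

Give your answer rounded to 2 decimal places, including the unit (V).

Answer: 11.33 V

Derivation:
Initial: C1(2μF, Q=15μC, V=7.50V), C2(1μF, Q=19μC, V=19.00V)
Op 1: CLOSE 2-1: Q_total=34.00, C_total=3.00, V=11.33; Q2=11.33, Q1=22.67; dissipated=44.083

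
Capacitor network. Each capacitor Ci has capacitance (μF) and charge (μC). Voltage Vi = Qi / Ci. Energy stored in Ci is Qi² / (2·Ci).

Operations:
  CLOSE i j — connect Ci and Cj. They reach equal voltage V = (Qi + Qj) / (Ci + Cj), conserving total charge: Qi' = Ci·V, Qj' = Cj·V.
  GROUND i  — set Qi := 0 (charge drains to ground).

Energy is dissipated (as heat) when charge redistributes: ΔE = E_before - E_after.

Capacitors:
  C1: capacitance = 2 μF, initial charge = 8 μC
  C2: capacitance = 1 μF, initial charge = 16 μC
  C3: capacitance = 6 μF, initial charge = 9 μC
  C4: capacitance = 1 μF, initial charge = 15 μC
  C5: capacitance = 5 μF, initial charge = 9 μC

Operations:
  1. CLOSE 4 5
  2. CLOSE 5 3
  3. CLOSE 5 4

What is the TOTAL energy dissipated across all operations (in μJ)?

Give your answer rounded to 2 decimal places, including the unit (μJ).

Answer: 81.90 μJ

Derivation:
Initial: C1(2μF, Q=8μC, V=4.00V), C2(1μF, Q=16μC, V=16.00V), C3(6μF, Q=9μC, V=1.50V), C4(1μF, Q=15μC, V=15.00V), C5(5μF, Q=9μC, V=1.80V)
Op 1: CLOSE 4-5: Q_total=24.00, C_total=6.00, V=4.00; Q4=4.00, Q5=20.00; dissipated=72.600
Op 2: CLOSE 5-3: Q_total=29.00, C_total=11.00, V=2.64; Q5=13.18, Q3=15.82; dissipated=8.523
Op 3: CLOSE 5-4: Q_total=17.18, C_total=6.00, V=2.86; Q5=14.32, Q4=2.86; dissipated=0.775
Total dissipated: 81.898 μJ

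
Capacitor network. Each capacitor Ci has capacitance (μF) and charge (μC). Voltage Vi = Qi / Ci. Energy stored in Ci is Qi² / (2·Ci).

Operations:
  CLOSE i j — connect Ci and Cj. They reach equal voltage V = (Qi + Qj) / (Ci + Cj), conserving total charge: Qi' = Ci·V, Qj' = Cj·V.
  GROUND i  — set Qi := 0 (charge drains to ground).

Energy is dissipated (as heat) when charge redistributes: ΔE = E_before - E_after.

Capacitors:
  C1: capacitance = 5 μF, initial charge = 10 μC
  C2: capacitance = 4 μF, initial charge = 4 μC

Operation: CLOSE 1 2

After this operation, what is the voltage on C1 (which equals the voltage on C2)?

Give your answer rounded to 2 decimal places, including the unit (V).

Answer: 1.56 V

Derivation:
Initial: C1(5μF, Q=10μC, V=2.00V), C2(4μF, Q=4μC, V=1.00V)
Op 1: CLOSE 1-2: Q_total=14.00, C_total=9.00, V=1.56; Q1=7.78, Q2=6.22; dissipated=1.111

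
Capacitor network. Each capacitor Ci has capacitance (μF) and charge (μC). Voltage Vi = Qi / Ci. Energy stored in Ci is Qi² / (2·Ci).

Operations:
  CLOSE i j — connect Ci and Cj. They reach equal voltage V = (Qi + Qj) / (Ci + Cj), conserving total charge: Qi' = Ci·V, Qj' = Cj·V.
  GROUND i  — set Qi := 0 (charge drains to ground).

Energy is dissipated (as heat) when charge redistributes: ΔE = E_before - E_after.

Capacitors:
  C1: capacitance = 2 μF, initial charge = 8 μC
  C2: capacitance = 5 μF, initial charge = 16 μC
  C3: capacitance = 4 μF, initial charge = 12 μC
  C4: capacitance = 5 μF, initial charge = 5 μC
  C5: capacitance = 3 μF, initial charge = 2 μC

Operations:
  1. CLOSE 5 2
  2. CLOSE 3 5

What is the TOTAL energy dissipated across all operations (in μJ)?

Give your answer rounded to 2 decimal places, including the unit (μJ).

Initial: C1(2μF, Q=8μC, V=4.00V), C2(5μF, Q=16μC, V=3.20V), C3(4μF, Q=12μC, V=3.00V), C4(5μF, Q=5μC, V=1.00V), C5(3μF, Q=2μC, V=0.67V)
Op 1: CLOSE 5-2: Q_total=18.00, C_total=8.00, V=2.25; Q5=6.75, Q2=11.25; dissipated=6.017
Op 2: CLOSE 3-5: Q_total=18.75, C_total=7.00, V=2.68; Q3=10.71, Q5=8.04; dissipated=0.482
Total dissipated: 6.499 μJ

Answer: 6.50 μJ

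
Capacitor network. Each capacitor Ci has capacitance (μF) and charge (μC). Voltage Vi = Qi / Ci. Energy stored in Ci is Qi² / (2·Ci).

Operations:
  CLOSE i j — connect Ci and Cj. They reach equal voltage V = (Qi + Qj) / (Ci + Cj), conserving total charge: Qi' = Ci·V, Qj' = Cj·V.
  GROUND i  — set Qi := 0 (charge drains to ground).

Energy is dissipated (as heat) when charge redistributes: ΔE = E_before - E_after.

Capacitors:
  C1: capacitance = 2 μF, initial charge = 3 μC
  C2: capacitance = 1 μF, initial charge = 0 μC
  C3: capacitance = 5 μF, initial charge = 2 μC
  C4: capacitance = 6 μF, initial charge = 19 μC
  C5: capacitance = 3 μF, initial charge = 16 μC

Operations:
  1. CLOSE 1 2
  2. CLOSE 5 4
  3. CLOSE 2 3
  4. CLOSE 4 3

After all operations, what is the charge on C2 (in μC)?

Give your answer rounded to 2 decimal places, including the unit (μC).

Initial: C1(2μF, Q=3μC, V=1.50V), C2(1μF, Q=0μC, V=0.00V), C3(5μF, Q=2μC, V=0.40V), C4(6μF, Q=19μC, V=3.17V), C5(3μF, Q=16μC, V=5.33V)
Op 1: CLOSE 1-2: Q_total=3.00, C_total=3.00, V=1.00; Q1=2.00, Q2=1.00; dissipated=0.750
Op 2: CLOSE 5-4: Q_total=35.00, C_total=9.00, V=3.89; Q5=11.67, Q4=23.33; dissipated=4.694
Op 3: CLOSE 2-3: Q_total=3.00, C_total=6.00, V=0.50; Q2=0.50, Q3=2.50; dissipated=0.150
Op 4: CLOSE 4-3: Q_total=25.83, C_total=11.00, V=2.35; Q4=14.09, Q3=11.74; dissipated=15.661
Final charges: Q1=2.00, Q2=0.50, Q3=11.74, Q4=14.09, Q5=11.67

Answer: 0.50 μC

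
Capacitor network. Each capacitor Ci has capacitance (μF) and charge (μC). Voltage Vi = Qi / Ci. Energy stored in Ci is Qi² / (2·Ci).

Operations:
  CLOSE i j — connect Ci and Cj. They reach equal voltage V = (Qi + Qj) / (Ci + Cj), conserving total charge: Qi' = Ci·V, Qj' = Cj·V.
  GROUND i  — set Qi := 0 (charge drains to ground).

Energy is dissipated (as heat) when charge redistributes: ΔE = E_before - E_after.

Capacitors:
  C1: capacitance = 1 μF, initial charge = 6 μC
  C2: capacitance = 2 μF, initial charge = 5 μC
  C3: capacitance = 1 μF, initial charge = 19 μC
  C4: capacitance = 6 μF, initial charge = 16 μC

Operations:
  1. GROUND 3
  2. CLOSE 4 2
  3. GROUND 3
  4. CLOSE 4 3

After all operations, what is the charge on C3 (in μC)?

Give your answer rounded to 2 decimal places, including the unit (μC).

Answer: 2.25 μC

Derivation:
Initial: C1(1μF, Q=6μC, V=6.00V), C2(2μF, Q=5μC, V=2.50V), C3(1μF, Q=19μC, V=19.00V), C4(6μF, Q=16μC, V=2.67V)
Op 1: GROUND 3: Q3=0; energy lost=180.500
Op 2: CLOSE 4-2: Q_total=21.00, C_total=8.00, V=2.62; Q4=15.75, Q2=5.25; dissipated=0.021
Op 3: GROUND 3: Q3=0; energy lost=0.000
Op 4: CLOSE 4-3: Q_total=15.75, C_total=7.00, V=2.25; Q4=13.50, Q3=2.25; dissipated=2.953
Final charges: Q1=6.00, Q2=5.25, Q3=2.25, Q4=13.50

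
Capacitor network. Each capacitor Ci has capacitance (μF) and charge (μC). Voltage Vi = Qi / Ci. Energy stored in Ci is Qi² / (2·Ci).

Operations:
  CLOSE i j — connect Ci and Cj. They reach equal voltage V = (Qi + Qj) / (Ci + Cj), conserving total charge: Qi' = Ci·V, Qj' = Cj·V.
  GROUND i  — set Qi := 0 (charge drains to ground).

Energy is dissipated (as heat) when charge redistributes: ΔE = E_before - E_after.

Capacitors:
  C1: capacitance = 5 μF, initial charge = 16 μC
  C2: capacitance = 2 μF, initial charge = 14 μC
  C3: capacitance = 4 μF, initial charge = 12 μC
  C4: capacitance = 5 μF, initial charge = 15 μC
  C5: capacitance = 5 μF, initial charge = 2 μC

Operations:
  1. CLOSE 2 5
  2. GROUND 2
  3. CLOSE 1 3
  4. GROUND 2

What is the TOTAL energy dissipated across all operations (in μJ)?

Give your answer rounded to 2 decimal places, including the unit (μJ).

Answer: 36.38 μJ

Derivation:
Initial: C1(5μF, Q=16μC, V=3.20V), C2(2μF, Q=14μC, V=7.00V), C3(4μF, Q=12μC, V=3.00V), C4(5μF, Q=15μC, V=3.00V), C5(5μF, Q=2μC, V=0.40V)
Op 1: CLOSE 2-5: Q_total=16.00, C_total=7.00, V=2.29; Q2=4.57, Q5=11.43; dissipated=31.114
Op 2: GROUND 2: Q2=0; energy lost=5.224
Op 3: CLOSE 1-3: Q_total=28.00, C_total=9.00, V=3.11; Q1=15.56, Q3=12.44; dissipated=0.044
Op 4: GROUND 2: Q2=0; energy lost=0.000
Total dissipated: 36.383 μJ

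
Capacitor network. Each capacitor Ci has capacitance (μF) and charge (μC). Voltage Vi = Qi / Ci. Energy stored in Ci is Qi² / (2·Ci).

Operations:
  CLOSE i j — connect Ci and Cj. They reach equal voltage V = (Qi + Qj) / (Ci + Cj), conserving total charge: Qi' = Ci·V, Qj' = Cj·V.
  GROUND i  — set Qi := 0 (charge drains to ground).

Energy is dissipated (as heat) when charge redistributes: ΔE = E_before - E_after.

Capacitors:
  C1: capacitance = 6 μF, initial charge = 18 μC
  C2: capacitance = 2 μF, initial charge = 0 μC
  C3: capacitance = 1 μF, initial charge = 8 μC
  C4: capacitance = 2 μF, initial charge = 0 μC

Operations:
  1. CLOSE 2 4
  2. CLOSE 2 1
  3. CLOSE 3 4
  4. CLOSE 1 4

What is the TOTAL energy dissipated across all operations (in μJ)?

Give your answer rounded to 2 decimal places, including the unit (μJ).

Initial: C1(6μF, Q=18μC, V=3.00V), C2(2μF, Q=0μC, V=0.00V), C3(1μF, Q=8μC, V=8.00V), C4(2μF, Q=0μC, V=0.00V)
Op 1: CLOSE 2-4: Q_total=0.00, C_total=4.00, V=0.00; Q2=0.00, Q4=0.00; dissipated=0.000
Op 2: CLOSE 2-1: Q_total=18.00, C_total=8.00, V=2.25; Q2=4.50, Q1=13.50; dissipated=6.750
Op 3: CLOSE 3-4: Q_total=8.00, C_total=3.00, V=2.67; Q3=2.67, Q4=5.33; dissipated=21.333
Op 4: CLOSE 1-4: Q_total=18.83, C_total=8.00, V=2.35; Q1=14.12, Q4=4.71; dissipated=0.130
Total dissipated: 28.214 μJ

Answer: 28.21 μJ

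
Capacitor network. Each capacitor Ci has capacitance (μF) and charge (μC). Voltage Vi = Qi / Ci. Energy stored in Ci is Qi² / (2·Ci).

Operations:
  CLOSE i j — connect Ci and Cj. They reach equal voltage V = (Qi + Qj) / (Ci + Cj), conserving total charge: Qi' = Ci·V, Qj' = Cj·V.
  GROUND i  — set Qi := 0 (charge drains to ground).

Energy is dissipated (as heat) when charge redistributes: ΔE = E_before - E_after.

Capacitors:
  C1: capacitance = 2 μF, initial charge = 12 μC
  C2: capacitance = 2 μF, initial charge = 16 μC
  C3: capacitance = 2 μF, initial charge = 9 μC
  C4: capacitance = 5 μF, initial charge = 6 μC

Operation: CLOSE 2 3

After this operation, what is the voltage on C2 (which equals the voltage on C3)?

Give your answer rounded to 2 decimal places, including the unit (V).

Answer: 6.25 V

Derivation:
Initial: C1(2μF, Q=12μC, V=6.00V), C2(2μF, Q=16μC, V=8.00V), C3(2μF, Q=9μC, V=4.50V), C4(5μF, Q=6μC, V=1.20V)
Op 1: CLOSE 2-3: Q_total=25.00, C_total=4.00, V=6.25; Q2=12.50, Q3=12.50; dissipated=6.125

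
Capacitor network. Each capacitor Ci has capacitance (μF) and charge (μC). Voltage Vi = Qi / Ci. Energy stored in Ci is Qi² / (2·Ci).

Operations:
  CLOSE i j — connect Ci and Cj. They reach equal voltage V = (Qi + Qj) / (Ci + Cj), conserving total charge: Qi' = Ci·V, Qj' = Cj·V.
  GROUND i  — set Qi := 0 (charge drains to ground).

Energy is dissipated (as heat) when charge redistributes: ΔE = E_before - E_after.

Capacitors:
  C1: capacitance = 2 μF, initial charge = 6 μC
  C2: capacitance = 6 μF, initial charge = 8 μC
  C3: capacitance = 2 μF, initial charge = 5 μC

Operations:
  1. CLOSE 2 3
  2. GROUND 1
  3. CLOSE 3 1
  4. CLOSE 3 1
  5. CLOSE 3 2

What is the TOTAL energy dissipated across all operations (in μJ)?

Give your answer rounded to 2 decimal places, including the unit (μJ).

Answer: 11.84 μJ

Derivation:
Initial: C1(2μF, Q=6μC, V=3.00V), C2(6μF, Q=8μC, V=1.33V), C3(2μF, Q=5μC, V=2.50V)
Op 1: CLOSE 2-3: Q_total=13.00, C_total=8.00, V=1.62; Q2=9.75, Q3=3.25; dissipated=1.021
Op 2: GROUND 1: Q1=0; energy lost=9.000
Op 3: CLOSE 3-1: Q_total=3.25, C_total=4.00, V=0.81; Q3=1.62, Q1=1.62; dissipated=1.320
Op 4: CLOSE 3-1: Q_total=3.25, C_total=4.00, V=0.81; Q3=1.62, Q1=1.62; dissipated=0.000
Op 5: CLOSE 3-2: Q_total=11.38, C_total=8.00, V=1.42; Q3=2.84, Q2=8.53; dissipated=0.495
Total dissipated: 11.836 μJ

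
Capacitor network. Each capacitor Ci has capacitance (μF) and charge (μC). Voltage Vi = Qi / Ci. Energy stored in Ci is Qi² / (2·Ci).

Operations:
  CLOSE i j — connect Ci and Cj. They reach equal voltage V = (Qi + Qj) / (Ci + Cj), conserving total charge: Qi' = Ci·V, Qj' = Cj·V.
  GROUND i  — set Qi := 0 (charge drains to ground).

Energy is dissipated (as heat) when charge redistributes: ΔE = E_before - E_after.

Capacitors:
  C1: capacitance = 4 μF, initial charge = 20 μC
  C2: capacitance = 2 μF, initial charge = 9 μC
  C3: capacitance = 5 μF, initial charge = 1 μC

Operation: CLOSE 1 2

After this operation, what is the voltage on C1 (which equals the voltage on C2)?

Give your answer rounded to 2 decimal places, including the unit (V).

Initial: C1(4μF, Q=20μC, V=5.00V), C2(2μF, Q=9μC, V=4.50V), C3(5μF, Q=1μC, V=0.20V)
Op 1: CLOSE 1-2: Q_total=29.00, C_total=6.00, V=4.83; Q1=19.33, Q2=9.67; dissipated=0.167

Answer: 4.83 V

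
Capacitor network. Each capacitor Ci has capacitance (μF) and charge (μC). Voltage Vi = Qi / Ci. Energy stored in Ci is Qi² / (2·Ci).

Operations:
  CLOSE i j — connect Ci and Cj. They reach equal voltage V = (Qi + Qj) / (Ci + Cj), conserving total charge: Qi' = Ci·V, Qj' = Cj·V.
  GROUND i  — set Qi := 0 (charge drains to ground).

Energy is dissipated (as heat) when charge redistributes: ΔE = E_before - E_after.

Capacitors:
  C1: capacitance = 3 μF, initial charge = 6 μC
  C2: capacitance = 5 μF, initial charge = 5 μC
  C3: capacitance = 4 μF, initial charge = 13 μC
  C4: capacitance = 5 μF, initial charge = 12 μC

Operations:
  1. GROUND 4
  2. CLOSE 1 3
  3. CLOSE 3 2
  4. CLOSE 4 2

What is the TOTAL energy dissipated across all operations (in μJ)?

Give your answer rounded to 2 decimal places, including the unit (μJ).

Answer: 22.88 μJ

Derivation:
Initial: C1(3μF, Q=6μC, V=2.00V), C2(5μF, Q=5μC, V=1.00V), C3(4μF, Q=13μC, V=3.25V), C4(5μF, Q=12μC, V=2.40V)
Op 1: GROUND 4: Q4=0; energy lost=14.400
Op 2: CLOSE 1-3: Q_total=19.00, C_total=7.00, V=2.71; Q1=8.14, Q3=10.86; dissipated=1.339
Op 3: CLOSE 3-2: Q_total=15.86, C_total=9.00, V=1.76; Q3=7.05, Q2=8.81; dissipated=3.265
Op 4: CLOSE 4-2: Q_total=8.81, C_total=10.00, V=0.88; Q4=4.40, Q2=4.40; dissipated=3.880
Total dissipated: 22.885 μJ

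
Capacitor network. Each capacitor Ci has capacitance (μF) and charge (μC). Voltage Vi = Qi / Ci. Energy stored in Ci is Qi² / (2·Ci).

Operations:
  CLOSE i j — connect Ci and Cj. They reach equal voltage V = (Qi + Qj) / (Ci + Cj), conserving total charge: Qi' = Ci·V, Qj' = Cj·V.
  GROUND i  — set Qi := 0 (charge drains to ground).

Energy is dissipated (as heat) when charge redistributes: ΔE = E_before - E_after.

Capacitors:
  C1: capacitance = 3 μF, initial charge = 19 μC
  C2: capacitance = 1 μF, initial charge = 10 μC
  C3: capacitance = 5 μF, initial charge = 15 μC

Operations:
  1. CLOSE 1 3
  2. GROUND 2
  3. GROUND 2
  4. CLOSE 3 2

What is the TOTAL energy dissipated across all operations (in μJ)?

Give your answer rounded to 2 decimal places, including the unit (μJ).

Answer: 67.94 μJ

Derivation:
Initial: C1(3μF, Q=19μC, V=6.33V), C2(1μF, Q=10μC, V=10.00V), C3(5μF, Q=15μC, V=3.00V)
Op 1: CLOSE 1-3: Q_total=34.00, C_total=8.00, V=4.25; Q1=12.75, Q3=21.25; dissipated=10.417
Op 2: GROUND 2: Q2=0; energy lost=50.000
Op 3: GROUND 2: Q2=0; energy lost=0.000
Op 4: CLOSE 3-2: Q_total=21.25, C_total=6.00, V=3.54; Q3=17.71, Q2=3.54; dissipated=7.526
Total dissipated: 67.943 μJ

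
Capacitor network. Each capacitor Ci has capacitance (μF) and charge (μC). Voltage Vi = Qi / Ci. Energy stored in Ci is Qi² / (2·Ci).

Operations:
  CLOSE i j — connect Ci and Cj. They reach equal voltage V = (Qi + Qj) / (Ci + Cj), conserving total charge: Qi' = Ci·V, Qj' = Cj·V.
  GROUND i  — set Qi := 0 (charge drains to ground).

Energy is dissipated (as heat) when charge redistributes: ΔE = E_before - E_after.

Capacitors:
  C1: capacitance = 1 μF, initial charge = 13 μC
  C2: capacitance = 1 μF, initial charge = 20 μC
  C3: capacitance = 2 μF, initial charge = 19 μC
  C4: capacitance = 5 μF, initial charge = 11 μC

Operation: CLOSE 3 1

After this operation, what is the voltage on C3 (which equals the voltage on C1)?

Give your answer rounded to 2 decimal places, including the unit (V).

Answer: 10.67 V

Derivation:
Initial: C1(1μF, Q=13μC, V=13.00V), C2(1μF, Q=20μC, V=20.00V), C3(2μF, Q=19μC, V=9.50V), C4(5μF, Q=11μC, V=2.20V)
Op 1: CLOSE 3-1: Q_total=32.00, C_total=3.00, V=10.67; Q3=21.33, Q1=10.67; dissipated=4.083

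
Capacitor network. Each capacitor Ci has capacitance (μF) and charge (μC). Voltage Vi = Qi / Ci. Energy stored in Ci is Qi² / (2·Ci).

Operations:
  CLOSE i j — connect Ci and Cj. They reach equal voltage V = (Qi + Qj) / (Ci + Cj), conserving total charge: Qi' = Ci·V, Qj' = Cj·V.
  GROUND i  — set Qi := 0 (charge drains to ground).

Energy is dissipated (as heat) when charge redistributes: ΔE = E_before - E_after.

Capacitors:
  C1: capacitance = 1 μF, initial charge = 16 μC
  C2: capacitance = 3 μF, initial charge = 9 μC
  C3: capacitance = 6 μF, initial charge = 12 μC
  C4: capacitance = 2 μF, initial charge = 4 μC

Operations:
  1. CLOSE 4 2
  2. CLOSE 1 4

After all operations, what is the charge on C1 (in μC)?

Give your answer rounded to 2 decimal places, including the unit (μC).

Answer: 7.07 μC

Derivation:
Initial: C1(1μF, Q=16μC, V=16.00V), C2(3μF, Q=9μC, V=3.00V), C3(6μF, Q=12μC, V=2.00V), C4(2μF, Q=4μC, V=2.00V)
Op 1: CLOSE 4-2: Q_total=13.00, C_total=5.00, V=2.60; Q4=5.20, Q2=7.80; dissipated=0.600
Op 2: CLOSE 1-4: Q_total=21.20, C_total=3.00, V=7.07; Q1=7.07, Q4=14.13; dissipated=59.853
Final charges: Q1=7.07, Q2=7.80, Q3=12.00, Q4=14.13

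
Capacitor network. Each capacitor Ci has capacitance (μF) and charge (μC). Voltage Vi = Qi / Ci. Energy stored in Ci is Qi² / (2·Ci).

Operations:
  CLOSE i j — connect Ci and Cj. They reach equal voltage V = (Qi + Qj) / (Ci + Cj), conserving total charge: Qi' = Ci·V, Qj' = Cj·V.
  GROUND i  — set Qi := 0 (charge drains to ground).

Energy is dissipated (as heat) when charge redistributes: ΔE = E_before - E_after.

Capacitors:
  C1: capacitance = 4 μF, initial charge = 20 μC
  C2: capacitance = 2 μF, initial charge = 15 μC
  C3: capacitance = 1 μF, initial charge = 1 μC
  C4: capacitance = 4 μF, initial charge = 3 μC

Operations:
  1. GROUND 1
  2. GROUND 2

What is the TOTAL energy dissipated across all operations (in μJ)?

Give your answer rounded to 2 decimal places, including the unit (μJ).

Initial: C1(4μF, Q=20μC, V=5.00V), C2(2μF, Q=15μC, V=7.50V), C3(1μF, Q=1μC, V=1.00V), C4(4μF, Q=3μC, V=0.75V)
Op 1: GROUND 1: Q1=0; energy lost=50.000
Op 2: GROUND 2: Q2=0; energy lost=56.250
Total dissipated: 106.250 μJ

Answer: 106.25 μJ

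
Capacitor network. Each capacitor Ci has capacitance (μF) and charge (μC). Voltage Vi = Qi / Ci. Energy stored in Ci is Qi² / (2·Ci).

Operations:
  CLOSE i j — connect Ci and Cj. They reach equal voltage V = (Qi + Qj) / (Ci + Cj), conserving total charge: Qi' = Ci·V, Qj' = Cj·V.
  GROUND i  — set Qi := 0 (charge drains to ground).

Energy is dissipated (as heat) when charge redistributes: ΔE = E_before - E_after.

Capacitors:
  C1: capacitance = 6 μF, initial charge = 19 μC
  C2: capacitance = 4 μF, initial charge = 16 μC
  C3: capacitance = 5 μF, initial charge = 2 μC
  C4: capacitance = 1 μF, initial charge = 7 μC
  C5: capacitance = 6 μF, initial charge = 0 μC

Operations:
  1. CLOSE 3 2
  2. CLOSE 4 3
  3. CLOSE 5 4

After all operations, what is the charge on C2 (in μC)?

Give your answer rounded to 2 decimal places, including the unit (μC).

Answer: 8.00 μC

Derivation:
Initial: C1(6μF, Q=19μC, V=3.17V), C2(4μF, Q=16μC, V=4.00V), C3(5μF, Q=2μC, V=0.40V), C4(1μF, Q=7μC, V=7.00V), C5(6μF, Q=0μC, V=0.00V)
Op 1: CLOSE 3-2: Q_total=18.00, C_total=9.00, V=2.00; Q3=10.00, Q2=8.00; dissipated=14.400
Op 2: CLOSE 4-3: Q_total=17.00, C_total=6.00, V=2.83; Q4=2.83, Q3=14.17; dissipated=10.417
Op 3: CLOSE 5-4: Q_total=2.83, C_total=7.00, V=0.40; Q5=2.43, Q4=0.40; dissipated=3.440
Final charges: Q1=19.00, Q2=8.00, Q3=14.17, Q4=0.40, Q5=2.43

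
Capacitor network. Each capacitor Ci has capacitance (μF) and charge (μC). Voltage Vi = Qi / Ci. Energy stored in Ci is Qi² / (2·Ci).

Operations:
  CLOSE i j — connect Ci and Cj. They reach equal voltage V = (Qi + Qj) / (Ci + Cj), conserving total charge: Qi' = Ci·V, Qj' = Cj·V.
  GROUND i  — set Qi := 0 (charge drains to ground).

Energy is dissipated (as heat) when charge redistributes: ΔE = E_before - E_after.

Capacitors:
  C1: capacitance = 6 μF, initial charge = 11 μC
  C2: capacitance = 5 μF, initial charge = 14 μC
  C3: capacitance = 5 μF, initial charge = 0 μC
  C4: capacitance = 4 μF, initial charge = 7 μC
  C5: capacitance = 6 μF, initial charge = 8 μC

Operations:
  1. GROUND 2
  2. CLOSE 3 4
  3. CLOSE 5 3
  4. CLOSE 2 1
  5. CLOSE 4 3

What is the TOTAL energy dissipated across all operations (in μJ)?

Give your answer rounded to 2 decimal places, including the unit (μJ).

Initial: C1(6μF, Q=11μC, V=1.83V), C2(5μF, Q=14μC, V=2.80V), C3(5μF, Q=0μC, V=0.00V), C4(4μF, Q=7μC, V=1.75V), C5(6μF, Q=8μC, V=1.33V)
Op 1: GROUND 2: Q2=0; energy lost=19.600
Op 2: CLOSE 3-4: Q_total=7.00, C_total=9.00, V=0.78; Q3=3.89, Q4=3.11; dissipated=3.403
Op 3: CLOSE 5-3: Q_total=11.89, C_total=11.00, V=1.08; Q5=6.48, Q3=5.40; dissipated=0.421
Op 4: CLOSE 2-1: Q_total=11.00, C_total=11.00, V=1.00; Q2=5.00, Q1=6.00; dissipated=4.583
Op 5: CLOSE 4-3: Q_total=8.52, C_total=9.00, V=0.95; Q4=3.78, Q3=4.73; dissipated=0.102
Total dissipated: 28.109 μJ

Answer: 28.11 μJ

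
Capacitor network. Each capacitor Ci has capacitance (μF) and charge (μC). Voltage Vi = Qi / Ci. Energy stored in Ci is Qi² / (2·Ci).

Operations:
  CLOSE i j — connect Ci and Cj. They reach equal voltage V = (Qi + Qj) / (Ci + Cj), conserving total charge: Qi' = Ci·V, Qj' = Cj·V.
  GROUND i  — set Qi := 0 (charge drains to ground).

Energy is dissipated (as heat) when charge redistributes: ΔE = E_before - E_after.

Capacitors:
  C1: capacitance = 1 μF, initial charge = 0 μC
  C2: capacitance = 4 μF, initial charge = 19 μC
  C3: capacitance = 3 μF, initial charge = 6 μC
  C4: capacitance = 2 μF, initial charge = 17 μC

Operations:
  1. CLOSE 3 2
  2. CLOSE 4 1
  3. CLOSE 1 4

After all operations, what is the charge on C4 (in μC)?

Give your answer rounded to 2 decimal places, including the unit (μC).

Answer: 11.33 μC

Derivation:
Initial: C1(1μF, Q=0μC, V=0.00V), C2(4μF, Q=19μC, V=4.75V), C3(3μF, Q=6μC, V=2.00V), C4(2μF, Q=17μC, V=8.50V)
Op 1: CLOSE 3-2: Q_total=25.00, C_total=7.00, V=3.57; Q3=10.71, Q2=14.29; dissipated=6.482
Op 2: CLOSE 4-1: Q_total=17.00, C_total=3.00, V=5.67; Q4=11.33, Q1=5.67; dissipated=24.083
Op 3: CLOSE 1-4: Q_total=17.00, C_total=3.00, V=5.67; Q1=5.67, Q4=11.33; dissipated=0.000
Final charges: Q1=5.67, Q2=14.29, Q3=10.71, Q4=11.33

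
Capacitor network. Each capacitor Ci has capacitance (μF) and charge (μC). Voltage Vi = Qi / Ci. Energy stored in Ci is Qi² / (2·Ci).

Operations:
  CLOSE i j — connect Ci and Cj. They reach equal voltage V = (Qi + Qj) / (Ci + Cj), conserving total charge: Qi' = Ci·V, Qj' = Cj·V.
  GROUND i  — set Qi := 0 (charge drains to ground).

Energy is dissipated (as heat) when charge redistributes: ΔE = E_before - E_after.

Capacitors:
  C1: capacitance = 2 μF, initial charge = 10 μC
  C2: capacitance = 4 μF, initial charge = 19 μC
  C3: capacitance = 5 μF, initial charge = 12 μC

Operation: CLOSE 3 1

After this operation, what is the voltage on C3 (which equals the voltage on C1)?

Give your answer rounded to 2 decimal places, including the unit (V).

Answer: 3.14 V

Derivation:
Initial: C1(2μF, Q=10μC, V=5.00V), C2(4μF, Q=19μC, V=4.75V), C3(5μF, Q=12μC, V=2.40V)
Op 1: CLOSE 3-1: Q_total=22.00, C_total=7.00, V=3.14; Q3=15.71, Q1=6.29; dissipated=4.829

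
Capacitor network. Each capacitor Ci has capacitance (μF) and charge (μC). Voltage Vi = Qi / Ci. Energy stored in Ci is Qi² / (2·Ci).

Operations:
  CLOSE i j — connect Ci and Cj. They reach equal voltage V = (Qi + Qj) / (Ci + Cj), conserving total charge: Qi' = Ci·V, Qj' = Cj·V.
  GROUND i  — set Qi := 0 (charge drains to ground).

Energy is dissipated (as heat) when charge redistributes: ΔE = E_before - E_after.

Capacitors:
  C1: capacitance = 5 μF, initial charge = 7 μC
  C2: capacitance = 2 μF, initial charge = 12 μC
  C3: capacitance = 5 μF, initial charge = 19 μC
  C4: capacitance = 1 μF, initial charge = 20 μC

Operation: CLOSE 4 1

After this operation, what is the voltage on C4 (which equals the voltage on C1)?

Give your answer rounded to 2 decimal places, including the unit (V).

Initial: C1(5μF, Q=7μC, V=1.40V), C2(2μF, Q=12μC, V=6.00V), C3(5μF, Q=19μC, V=3.80V), C4(1μF, Q=20μC, V=20.00V)
Op 1: CLOSE 4-1: Q_total=27.00, C_total=6.00, V=4.50; Q4=4.50, Q1=22.50; dissipated=144.150

Answer: 4.50 V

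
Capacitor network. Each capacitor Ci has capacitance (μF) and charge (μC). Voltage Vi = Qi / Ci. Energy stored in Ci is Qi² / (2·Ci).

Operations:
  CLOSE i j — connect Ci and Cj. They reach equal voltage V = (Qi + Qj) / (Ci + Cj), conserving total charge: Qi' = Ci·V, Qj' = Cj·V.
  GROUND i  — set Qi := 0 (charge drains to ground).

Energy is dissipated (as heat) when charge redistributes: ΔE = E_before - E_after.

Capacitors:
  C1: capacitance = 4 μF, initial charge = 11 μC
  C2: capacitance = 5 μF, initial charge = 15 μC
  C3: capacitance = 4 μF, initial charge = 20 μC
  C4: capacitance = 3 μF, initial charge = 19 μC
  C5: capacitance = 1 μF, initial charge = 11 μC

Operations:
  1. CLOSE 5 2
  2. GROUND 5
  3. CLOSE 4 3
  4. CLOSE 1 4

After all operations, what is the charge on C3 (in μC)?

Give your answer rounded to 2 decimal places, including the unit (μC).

Initial: C1(4μF, Q=11μC, V=2.75V), C2(5μF, Q=15μC, V=3.00V), C3(4μF, Q=20μC, V=5.00V), C4(3μF, Q=19μC, V=6.33V), C5(1μF, Q=11μC, V=11.00V)
Op 1: CLOSE 5-2: Q_total=26.00, C_total=6.00, V=4.33; Q5=4.33, Q2=21.67; dissipated=26.667
Op 2: GROUND 5: Q5=0; energy lost=9.389
Op 3: CLOSE 4-3: Q_total=39.00, C_total=7.00, V=5.57; Q4=16.71, Q3=22.29; dissipated=1.524
Op 4: CLOSE 1-4: Q_total=27.71, C_total=7.00, V=3.96; Q1=15.84, Q4=11.88; dissipated=6.823
Final charges: Q1=15.84, Q2=21.67, Q3=22.29, Q4=11.88, Q5=0.00

Answer: 22.29 μC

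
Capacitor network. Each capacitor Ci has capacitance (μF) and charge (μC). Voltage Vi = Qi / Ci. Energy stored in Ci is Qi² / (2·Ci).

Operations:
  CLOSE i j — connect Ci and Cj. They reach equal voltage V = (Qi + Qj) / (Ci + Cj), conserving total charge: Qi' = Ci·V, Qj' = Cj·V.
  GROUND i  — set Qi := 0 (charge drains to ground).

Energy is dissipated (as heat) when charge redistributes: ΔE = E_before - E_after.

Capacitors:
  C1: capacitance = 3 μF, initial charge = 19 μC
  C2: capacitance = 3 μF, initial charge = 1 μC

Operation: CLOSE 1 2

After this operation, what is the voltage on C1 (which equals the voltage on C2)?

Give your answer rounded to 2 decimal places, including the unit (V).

Answer: 3.33 V

Derivation:
Initial: C1(3μF, Q=19μC, V=6.33V), C2(3μF, Q=1μC, V=0.33V)
Op 1: CLOSE 1-2: Q_total=20.00, C_total=6.00, V=3.33; Q1=10.00, Q2=10.00; dissipated=27.000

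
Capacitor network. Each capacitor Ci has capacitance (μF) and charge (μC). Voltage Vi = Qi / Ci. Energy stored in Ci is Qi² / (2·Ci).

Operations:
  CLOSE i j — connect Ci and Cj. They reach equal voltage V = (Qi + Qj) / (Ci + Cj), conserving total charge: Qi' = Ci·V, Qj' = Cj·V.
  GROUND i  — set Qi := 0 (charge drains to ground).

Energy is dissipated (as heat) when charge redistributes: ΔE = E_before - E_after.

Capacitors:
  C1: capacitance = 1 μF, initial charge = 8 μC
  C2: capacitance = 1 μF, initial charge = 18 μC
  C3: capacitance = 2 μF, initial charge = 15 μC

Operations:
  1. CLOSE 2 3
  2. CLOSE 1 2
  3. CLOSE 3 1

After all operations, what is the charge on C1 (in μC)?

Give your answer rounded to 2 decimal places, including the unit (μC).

Initial: C1(1μF, Q=8μC, V=8.00V), C2(1μF, Q=18μC, V=18.00V), C3(2μF, Q=15μC, V=7.50V)
Op 1: CLOSE 2-3: Q_total=33.00, C_total=3.00, V=11.00; Q2=11.00, Q3=22.00; dissipated=36.750
Op 2: CLOSE 1-2: Q_total=19.00, C_total=2.00, V=9.50; Q1=9.50, Q2=9.50; dissipated=2.250
Op 3: CLOSE 3-1: Q_total=31.50, C_total=3.00, V=10.50; Q3=21.00, Q1=10.50; dissipated=0.750
Final charges: Q1=10.50, Q2=9.50, Q3=21.00

Answer: 10.50 μC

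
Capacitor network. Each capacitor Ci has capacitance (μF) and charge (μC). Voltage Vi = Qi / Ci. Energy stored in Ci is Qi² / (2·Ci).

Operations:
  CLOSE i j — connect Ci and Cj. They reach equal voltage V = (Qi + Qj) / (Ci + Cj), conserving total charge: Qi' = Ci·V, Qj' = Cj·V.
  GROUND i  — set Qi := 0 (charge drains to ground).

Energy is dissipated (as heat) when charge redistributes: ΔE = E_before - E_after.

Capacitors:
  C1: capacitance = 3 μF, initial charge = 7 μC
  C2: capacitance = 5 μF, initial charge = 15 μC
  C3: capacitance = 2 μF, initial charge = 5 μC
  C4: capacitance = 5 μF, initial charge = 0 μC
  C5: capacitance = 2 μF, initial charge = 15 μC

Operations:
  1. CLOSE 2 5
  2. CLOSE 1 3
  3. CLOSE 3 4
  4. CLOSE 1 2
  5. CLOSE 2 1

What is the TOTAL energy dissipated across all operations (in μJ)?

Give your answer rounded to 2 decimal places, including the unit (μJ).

Answer: 21.93 μJ

Derivation:
Initial: C1(3μF, Q=7μC, V=2.33V), C2(5μF, Q=15μC, V=3.00V), C3(2μF, Q=5μC, V=2.50V), C4(5μF, Q=0μC, V=0.00V), C5(2μF, Q=15μC, V=7.50V)
Op 1: CLOSE 2-5: Q_total=30.00, C_total=7.00, V=4.29; Q2=21.43, Q5=8.57; dissipated=14.464
Op 2: CLOSE 1-3: Q_total=12.00, C_total=5.00, V=2.40; Q1=7.20, Q3=4.80; dissipated=0.017
Op 3: CLOSE 3-4: Q_total=4.80, C_total=7.00, V=0.69; Q3=1.37, Q4=3.43; dissipated=4.114
Op 4: CLOSE 1-2: Q_total=28.63, C_total=8.00, V=3.58; Q1=10.74, Q2=17.89; dissipated=3.334
Op 5: CLOSE 2-1: Q_total=28.63, C_total=8.00, V=3.58; Q2=17.89, Q1=10.74; dissipated=0.000
Total dissipated: 21.929 μJ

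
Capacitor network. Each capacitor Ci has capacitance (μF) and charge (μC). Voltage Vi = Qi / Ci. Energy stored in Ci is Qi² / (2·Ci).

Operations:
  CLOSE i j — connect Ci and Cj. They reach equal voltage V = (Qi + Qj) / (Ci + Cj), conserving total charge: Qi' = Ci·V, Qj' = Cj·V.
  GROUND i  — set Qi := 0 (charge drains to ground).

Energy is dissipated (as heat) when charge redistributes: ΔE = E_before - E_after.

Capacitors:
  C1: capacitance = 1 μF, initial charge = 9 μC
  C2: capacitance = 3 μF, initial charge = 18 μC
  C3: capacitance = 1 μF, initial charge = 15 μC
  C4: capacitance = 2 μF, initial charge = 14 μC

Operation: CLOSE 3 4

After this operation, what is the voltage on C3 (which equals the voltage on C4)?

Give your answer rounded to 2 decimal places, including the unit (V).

Answer: 9.67 V

Derivation:
Initial: C1(1μF, Q=9μC, V=9.00V), C2(3μF, Q=18μC, V=6.00V), C3(1μF, Q=15μC, V=15.00V), C4(2μF, Q=14μC, V=7.00V)
Op 1: CLOSE 3-4: Q_total=29.00, C_total=3.00, V=9.67; Q3=9.67, Q4=19.33; dissipated=21.333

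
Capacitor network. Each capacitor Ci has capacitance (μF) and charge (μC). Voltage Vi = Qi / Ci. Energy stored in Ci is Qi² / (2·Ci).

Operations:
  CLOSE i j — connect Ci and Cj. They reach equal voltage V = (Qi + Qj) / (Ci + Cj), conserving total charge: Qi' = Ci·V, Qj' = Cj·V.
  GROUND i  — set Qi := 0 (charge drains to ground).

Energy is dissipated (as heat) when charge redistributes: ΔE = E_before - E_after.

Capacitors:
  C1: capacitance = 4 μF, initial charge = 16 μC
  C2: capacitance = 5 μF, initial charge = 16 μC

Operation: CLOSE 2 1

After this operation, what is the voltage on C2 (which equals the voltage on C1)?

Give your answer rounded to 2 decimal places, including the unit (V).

Answer: 3.56 V

Derivation:
Initial: C1(4μF, Q=16μC, V=4.00V), C2(5μF, Q=16μC, V=3.20V)
Op 1: CLOSE 2-1: Q_total=32.00, C_total=9.00, V=3.56; Q2=17.78, Q1=14.22; dissipated=0.711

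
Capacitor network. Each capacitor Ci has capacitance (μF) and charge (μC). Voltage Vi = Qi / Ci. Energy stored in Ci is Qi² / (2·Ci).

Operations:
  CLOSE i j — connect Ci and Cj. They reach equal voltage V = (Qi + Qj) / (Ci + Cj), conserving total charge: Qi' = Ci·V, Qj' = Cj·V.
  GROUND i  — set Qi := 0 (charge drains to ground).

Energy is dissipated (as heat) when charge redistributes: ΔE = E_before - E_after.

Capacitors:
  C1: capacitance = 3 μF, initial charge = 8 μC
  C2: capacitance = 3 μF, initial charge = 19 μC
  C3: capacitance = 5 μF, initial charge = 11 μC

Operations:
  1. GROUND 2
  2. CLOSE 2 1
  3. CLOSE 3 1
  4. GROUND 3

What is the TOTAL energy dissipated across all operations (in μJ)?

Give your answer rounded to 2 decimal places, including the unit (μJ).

Initial: C1(3μF, Q=8μC, V=2.67V), C2(3μF, Q=19μC, V=6.33V), C3(5μF, Q=11μC, V=2.20V)
Op 1: GROUND 2: Q2=0; energy lost=60.167
Op 2: CLOSE 2-1: Q_total=8.00, C_total=6.00, V=1.33; Q2=4.00, Q1=4.00; dissipated=5.333
Op 3: CLOSE 3-1: Q_total=15.00, C_total=8.00, V=1.88; Q3=9.38, Q1=5.62; dissipated=0.704
Op 4: GROUND 3: Q3=0; energy lost=8.789
Total dissipated: 74.993 μJ

Answer: 74.99 μJ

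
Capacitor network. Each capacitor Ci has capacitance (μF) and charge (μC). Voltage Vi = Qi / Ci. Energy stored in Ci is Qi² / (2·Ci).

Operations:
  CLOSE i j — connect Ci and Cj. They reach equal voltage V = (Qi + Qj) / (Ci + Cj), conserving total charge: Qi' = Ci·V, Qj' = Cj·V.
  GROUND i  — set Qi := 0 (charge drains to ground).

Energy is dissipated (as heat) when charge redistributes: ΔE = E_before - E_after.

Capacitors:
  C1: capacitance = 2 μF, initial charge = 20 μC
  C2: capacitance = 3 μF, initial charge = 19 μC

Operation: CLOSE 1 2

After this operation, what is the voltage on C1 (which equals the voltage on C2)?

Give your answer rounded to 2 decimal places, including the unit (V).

Initial: C1(2μF, Q=20μC, V=10.00V), C2(3μF, Q=19μC, V=6.33V)
Op 1: CLOSE 1-2: Q_total=39.00, C_total=5.00, V=7.80; Q1=15.60, Q2=23.40; dissipated=8.067

Answer: 7.80 V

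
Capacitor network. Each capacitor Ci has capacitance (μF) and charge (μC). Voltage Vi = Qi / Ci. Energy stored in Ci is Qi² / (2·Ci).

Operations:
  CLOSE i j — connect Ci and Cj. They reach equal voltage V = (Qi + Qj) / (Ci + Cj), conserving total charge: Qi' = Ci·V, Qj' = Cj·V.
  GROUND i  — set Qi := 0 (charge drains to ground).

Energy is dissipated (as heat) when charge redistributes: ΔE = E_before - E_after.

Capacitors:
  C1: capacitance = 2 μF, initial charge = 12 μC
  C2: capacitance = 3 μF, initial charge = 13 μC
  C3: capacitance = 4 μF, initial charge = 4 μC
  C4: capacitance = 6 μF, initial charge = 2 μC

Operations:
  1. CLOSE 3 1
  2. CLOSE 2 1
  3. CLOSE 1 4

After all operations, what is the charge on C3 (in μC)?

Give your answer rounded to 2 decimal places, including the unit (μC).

Answer: 10.67 μC

Derivation:
Initial: C1(2μF, Q=12μC, V=6.00V), C2(3μF, Q=13μC, V=4.33V), C3(4μF, Q=4μC, V=1.00V), C4(6μF, Q=2μC, V=0.33V)
Op 1: CLOSE 3-1: Q_total=16.00, C_total=6.00, V=2.67; Q3=10.67, Q1=5.33; dissipated=16.667
Op 2: CLOSE 2-1: Q_total=18.33, C_total=5.00, V=3.67; Q2=11.00, Q1=7.33; dissipated=1.667
Op 3: CLOSE 1-4: Q_total=9.33, C_total=8.00, V=1.17; Q1=2.33, Q4=7.00; dissipated=8.333
Final charges: Q1=2.33, Q2=11.00, Q3=10.67, Q4=7.00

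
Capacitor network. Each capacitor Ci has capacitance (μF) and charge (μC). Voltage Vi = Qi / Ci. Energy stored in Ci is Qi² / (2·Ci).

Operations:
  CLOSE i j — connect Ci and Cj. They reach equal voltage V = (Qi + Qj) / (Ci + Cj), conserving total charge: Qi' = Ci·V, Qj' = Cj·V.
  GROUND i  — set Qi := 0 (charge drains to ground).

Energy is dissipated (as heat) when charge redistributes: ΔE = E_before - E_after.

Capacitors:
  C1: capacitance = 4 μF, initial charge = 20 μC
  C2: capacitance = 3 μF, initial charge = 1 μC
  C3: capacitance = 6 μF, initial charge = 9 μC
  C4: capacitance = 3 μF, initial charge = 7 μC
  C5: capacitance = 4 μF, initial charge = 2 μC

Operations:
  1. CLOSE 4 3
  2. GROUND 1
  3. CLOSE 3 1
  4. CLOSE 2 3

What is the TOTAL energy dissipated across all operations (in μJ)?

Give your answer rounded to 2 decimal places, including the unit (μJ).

Answer: 55.02 μJ

Derivation:
Initial: C1(4μF, Q=20μC, V=5.00V), C2(3μF, Q=1μC, V=0.33V), C3(6μF, Q=9μC, V=1.50V), C4(3μF, Q=7μC, V=2.33V), C5(4μF, Q=2μC, V=0.50V)
Op 1: CLOSE 4-3: Q_total=16.00, C_total=9.00, V=1.78; Q4=5.33, Q3=10.67; dissipated=0.694
Op 2: GROUND 1: Q1=0; energy lost=50.000
Op 3: CLOSE 3-1: Q_total=10.67, C_total=10.00, V=1.07; Q3=6.40, Q1=4.27; dissipated=3.793
Op 4: CLOSE 2-3: Q_total=7.40, C_total=9.00, V=0.82; Q2=2.47, Q3=4.93; dissipated=0.538
Total dissipated: 55.025 μJ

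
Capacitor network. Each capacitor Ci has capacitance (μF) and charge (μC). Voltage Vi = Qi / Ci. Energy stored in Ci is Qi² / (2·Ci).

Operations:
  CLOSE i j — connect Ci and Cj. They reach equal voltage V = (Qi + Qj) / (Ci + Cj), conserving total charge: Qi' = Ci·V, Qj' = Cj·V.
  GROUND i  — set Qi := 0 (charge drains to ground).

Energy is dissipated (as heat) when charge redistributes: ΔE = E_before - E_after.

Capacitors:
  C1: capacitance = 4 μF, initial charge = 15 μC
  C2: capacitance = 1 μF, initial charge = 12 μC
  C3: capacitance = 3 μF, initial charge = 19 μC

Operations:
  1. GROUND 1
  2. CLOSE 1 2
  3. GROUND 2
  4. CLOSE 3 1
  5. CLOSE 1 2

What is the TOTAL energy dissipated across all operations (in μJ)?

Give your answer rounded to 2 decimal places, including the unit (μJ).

Answer: 108.54 μJ

Derivation:
Initial: C1(4μF, Q=15μC, V=3.75V), C2(1μF, Q=12μC, V=12.00V), C3(3μF, Q=19μC, V=6.33V)
Op 1: GROUND 1: Q1=0; energy lost=28.125
Op 2: CLOSE 1-2: Q_total=12.00, C_total=5.00, V=2.40; Q1=9.60, Q2=2.40; dissipated=57.600
Op 3: GROUND 2: Q2=0; energy lost=2.880
Op 4: CLOSE 3-1: Q_total=28.60, C_total=7.00, V=4.09; Q3=12.26, Q1=16.34; dissipated=13.261
Op 5: CLOSE 1-2: Q_total=16.34, C_total=5.00, V=3.27; Q1=13.07, Q2=3.27; dissipated=6.677
Total dissipated: 108.543 μJ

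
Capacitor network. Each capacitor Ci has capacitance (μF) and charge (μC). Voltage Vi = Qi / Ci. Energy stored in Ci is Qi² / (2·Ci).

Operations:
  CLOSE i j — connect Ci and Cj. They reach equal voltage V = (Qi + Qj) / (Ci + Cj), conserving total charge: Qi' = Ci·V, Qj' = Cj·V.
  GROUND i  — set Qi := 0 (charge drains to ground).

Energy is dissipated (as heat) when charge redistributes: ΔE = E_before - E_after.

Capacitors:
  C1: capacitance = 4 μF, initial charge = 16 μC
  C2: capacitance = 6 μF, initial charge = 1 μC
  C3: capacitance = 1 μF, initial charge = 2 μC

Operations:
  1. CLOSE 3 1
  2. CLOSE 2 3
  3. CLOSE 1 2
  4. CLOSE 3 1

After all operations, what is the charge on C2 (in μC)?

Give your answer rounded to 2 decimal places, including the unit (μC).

Answer: 11.01 μC

Derivation:
Initial: C1(4μF, Q=16μC, V=4.00V), C2(6μF, Q=1μC, V=0.17V), C3(1μF, Q=2μC, V=2.00V)
Op 1: CLOSE 3-1: Q_total=18.00, C_total=5.00, V=3.60; Q3=3.60, Q1=14.40; dissipated=1.600
Op 2: CLOSE 2-3: Q_total=4.60, C_total=7.00, V=0.66; Q2=3.94, Q3=0.66; dissipated=5.052
Op 3: CLOSE 1-2: Q_total=18.34, C_total=10.00, V=1.83; Q1=7.34, Q2=11.01; dissipated=10.392
Op 4: CLOSE 3-1: Q_total=7.99, C_total=5.00, V=1.60; Q3=1.60, Q1=6.40; dissipated=0.554
Final charges: Q1=6.40, Q2=11.01, Q3=1.60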